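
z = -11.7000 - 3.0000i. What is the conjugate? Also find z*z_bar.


z_bar = -11.7000 + 3.0000i
z*z_bar = (-11.7)^2 + (-3)^2 = 136.89 + 9 = 145.89

z_bar = -11.7000 + 3.0000i, z*z_bar = 145.89


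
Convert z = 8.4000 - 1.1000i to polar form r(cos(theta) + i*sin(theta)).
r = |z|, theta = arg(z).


r = sqrt(70.56+1.21) = sqrt(71.77) = 8.4717
theta = atan2(-1.1, 8.4) = -7.4606 degrees

r = 8.4717, theta = -7.4606 degrees


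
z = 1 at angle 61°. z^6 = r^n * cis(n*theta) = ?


r^6 = 1^6 = 1
n*theta = 6*61° = 366° = 6° (mod 360)
a = 1*cos(6°) = 0.9945
b = 1*sin(6°) = 0.1045

1 cis(6°) = 0.9945 + 0.1045i


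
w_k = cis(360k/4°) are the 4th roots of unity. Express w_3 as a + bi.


Angle = 360*3/4 = 270°
a = cos(270°) = 0
b = sin(270°) = -1.0000

0 - 1.0000i


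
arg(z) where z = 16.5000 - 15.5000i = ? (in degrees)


Re = 16.5, Im = -15.5
arg = atan2(-15.5, 16.5) = -43.2101 degrees

arg(z) = -43.2101 degrees


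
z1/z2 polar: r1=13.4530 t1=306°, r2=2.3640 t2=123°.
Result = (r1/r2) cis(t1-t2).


r = 13.4530 / 2.3640 = 5.6908
theta = 306° - 123° = 183° = 183° (mod 360)

5.6908 cis(183°)


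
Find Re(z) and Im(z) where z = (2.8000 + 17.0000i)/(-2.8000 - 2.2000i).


Multiply by conjugate: (2.8000 + 17.0000i)(-2.8000 + 2.2000i) / ((-2.8)^2 + (-2.2)^2)
Numerator real = 2.8*(-2.8) + 17*(-2.2) = -45.24
Numerator imag = 17*(-2.8) - 2.8*(-2.2) = -41.44
Denominator = 12.68
Re(z) = -45.24/12.68 = -3.5678
Im(z) = -41.44/12.68 = -3.2681

Re(z) = -3.5678, Im(z) = -3.2681


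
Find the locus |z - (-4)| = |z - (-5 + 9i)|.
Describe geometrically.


Equal distances means the locus is the perpendicular bisector of z1 and z2.
Midpoint = ((-4+(-5))/2, (0+9)/2) = (-4.5000, 4.5000)

Perpendicular bisector through (-4.5000, 4.5000)


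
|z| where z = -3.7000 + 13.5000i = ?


|z| = sqrt((-3.7)^2 + 13.5^2) = sqrt(13.69 + 182.25) = sqrt(195.94) = 13.9979

|z| = 13.9979


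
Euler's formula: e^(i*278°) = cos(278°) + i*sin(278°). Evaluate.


cos(278°) = 0.1392
sin(278°) = -0.9903

e^(i*278°) = 0.1392 - 0.9903i


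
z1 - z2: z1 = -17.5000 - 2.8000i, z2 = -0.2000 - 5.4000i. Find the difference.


Real: -17.5 + 0.2 = -17.3
Imag: -2.8 + 5.4 = 2.6

-17.3000 + 2.6000i


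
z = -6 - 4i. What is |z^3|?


|z| = sqrt(36+16) = sqrt(52) = 7.2111
|z^3| = |z|^3 = (sqrt(52))^3 = 52*sqrt(52)

|z^3| = 52*sqrt(52) ≈ 374.9773


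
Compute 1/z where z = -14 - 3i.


|z|^2 = 196+9 = 205
1/z = (-14 + 3i)/205

1/z = -0.0683 + 0.0146i


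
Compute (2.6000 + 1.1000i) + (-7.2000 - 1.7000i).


Real: 2.6 - 7.2 = -4.6
Imag: 1.1 - 1.7 = -0.6

-4.6000 - 0.6000i


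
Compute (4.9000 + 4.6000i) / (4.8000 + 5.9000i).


Conjugate of z2 = 4.8000 - 5.9000i
Numerator: (4.9000 + 4.6000i)(4.8000 - 5.9000i) = 50.6600 - 6.8300i
Denominator: 4.8^2 + 5.9^2 = 57.85
Result = (50.6600 - 6.8300i)/57.85

0.8757 - 0.1181i


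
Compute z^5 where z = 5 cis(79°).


r^5 = 5^5 = 3125
n*theta = 5*79° = 395° = 35° (mod 360)
a = 3125*cos(35°) = 2559.8501
b = 3125*sin(35°) = 1792.4264

3125 cis(35°) = 2559.8501 + 1792.4264i


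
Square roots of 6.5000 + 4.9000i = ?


|z| = sqrt(42.25+24.01) = 8.1400
sqrt((|z|+a)/2) = sqrt((8.1400+6.5)/2) = sqrt(7.3200) = 2.7056
sqrt((|z|-a)/2) = sqrt((8.1400-6.5)/2) = sqrt(0.8200) = 0.9055

±(2.7056 + 0.9055i) i.e. 2.7056 + 0.9055i and -2.7056 - 0.9055i


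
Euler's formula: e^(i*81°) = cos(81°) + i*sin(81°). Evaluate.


cos(81°) = 0.1564
sin(81°) = 0.9877

e^(i*81°) = 0.1564 + 0.9877i


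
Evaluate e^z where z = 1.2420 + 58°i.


e^1.2420 = 3.46253
cos(58°) = 0.52992
sin(58°) = 0.84805
Real = 3.46253*0.52992 = 1.8349
Imag = 3.46253*0.84805 = 2.9364

1.8349 + 2.9364i


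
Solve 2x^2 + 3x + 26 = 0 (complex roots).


disc = 3^2 - 4*2*26 = 9 - 208 = -199
sqrt(|disc|) = sqrt(199) = 14.1067
Real part = -3/(2*2) = -0.7500
Imag part = 14.1067/(2*2) = 3.5267

-0.7500 ± 3.5267i


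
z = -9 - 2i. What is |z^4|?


|z| = sqrt(81+4) = sqrt(85) = 9.2195
|z^4| = |z|^4 = (sqrt(85))^4 = 85^2 = 7225

|z^4| = 7225


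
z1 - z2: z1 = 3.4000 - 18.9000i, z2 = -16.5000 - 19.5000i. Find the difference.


Real: 3.4 + 16.5 = 19.9
Imag: -18.9 + 19.5 = 0.6

19.9000 + 0.6000i


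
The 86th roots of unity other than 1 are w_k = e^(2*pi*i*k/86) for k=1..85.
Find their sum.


With w = e^(2*pi*i/86), all 86 of the 86th roots of unity w^0 = 1, w, ..., w^(85) sum to 0: 1 + w + ... + w^(85) = (1 - w^86)/(1 - w) = 0 since w^86 = 1, w ≠ 1.
Removing the root 1: w + w^2 + ... + w^(85) = 0 - 1 = -1

Sum = -1


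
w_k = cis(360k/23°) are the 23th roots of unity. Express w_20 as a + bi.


Angle = 360*20/23 = 313.0435°
a = cos(313.0435°) = 0.6826
b = sin(313.0435°) = -0.7308

0.6826 - 0.7308i


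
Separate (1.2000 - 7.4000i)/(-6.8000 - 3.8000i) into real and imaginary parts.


Multiply by conjugate: (1.2000 - 7.4000i)(-6.8000 + 3.8000i) / ((-6.8)^2 + (-3.8)^2)
Numerator real = 1.2*(-6.8) - (7.4)*(-3.8) = 19.96
Numerator imag = -7.4*(-6.8) - 1.2*(-3.8) = 54.88
Denominator = 60.68
Re(z) = 19.96/60.68 = 0.3289
Im(z) = 54.88/60.68 = 0.9044

Re(z) = 0.3289, Im(z) = 0.9044


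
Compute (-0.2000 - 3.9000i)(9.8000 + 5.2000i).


Real = -0.2*9.8 - (-3.9)*5.2 = -1.96 - (-20.28) = 18.32
Imag = -0.2*5.2 + 9.8*(-3.9) = -1.04 - (38.22) = -39.26

18.3200 - 39.2600i


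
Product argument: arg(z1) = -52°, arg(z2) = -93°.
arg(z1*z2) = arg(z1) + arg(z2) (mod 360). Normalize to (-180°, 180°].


arg(z1*z2) = -52° - 93° = -145°
Normalized to (-180°, 180°]: -145°

-145°


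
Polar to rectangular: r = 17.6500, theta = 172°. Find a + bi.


a = 17.6500*cos(172°) = 17.6500*(-0.990268) = -17.4782
b = 17.6500*sin(172°) = 17.6500*0.13917 = 2.4564

-17.4782 + 2.4564i


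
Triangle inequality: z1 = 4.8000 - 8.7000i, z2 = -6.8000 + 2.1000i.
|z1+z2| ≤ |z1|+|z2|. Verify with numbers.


|z1| = sqrt(4.8^2 + (-8.7)^2) = sqrt(98.73) = 9.9363
|z2| = sqrt((-6.8)^2 + 2.1^2) = sqrt(50.65) = 7.1169
z1+z2 = -2.0000 - 6.6000i
|z1+z2| = sqrt(47.56) = 6.8964
|z1|+|z2| = 9.9363 + 7.1169 = 17.0532

|z1+z2| = 6.8964 ≤ |z1|+|z2| = 17.0532 (verified)


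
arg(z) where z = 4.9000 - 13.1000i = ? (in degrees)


Re = 4.9, Im = -13.1
arg = atan2(-13.1, 4.9) = -69.4919 degrees

arg(z) = -69.4919 degrees


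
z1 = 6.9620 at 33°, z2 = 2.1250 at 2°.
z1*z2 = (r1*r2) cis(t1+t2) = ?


r = 6.9620 * 2.1250 = 14.7942
theta = 33° + 2° = 35° = 35° (mod 360)

14.7942 cis(35°)


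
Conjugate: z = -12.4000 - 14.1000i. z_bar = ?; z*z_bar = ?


z_bar = -12.4000 + 14.1000i
z*z_bar = (-12.4)^2 + (-14.1)^2 = 153.76 + 198.81 = 352.57

z_bar = -12.4000 + 14.1000i, z*z_bar = 352.57


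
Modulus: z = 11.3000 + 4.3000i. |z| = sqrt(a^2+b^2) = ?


|z| = sqrt(11.3^2 + 4.3^2) = sqrt(127.69 + 18.49) = sqrt(146.18) = 12.0905

|z| = 12.0905


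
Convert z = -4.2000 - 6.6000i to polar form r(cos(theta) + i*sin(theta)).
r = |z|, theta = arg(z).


r = sqrt(17.64+43.56) = sqrt(61.2) = 7.8230
theta = atan2(-6.6, -4.2) = -122.4712 degrees

r = 7.8230, theta = -122.4712 degrees


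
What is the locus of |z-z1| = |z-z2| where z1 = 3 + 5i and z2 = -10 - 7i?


Equal distances means the locus is the perpendicular bisector of z1 and z2.
Midpoint = ((3+(-10))/2, (5+(-7))/2) = (-3.5000, -1.0000)

Perpendicular bisector through (-3.5000, -1.0000)


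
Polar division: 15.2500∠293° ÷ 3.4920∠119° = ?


r = 15.2500 / 3.4920 = 4.3671
theta = 293° - 119° = 174° = 174° (mod 360)

4.3671 cis(174°)


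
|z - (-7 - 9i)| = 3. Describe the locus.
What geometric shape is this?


|z - z0| = r is a circle with center z0 and radius r.
Center = (-7, -9), radius = 3

Circle with center (-7, -9) and radius 3


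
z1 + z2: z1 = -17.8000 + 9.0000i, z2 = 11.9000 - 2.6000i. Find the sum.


Real: -17.8 + 11.9 = -5.9
Imag: 9 - 2.6 = 6.4

-5.9000 + 6.4000i


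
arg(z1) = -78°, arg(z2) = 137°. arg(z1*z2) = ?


arg(z1*z2) = -78° + 137° = 59°
Normalized to (-180°, 180°]: 59°

59°


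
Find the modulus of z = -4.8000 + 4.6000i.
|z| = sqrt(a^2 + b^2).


|z| = sqrt((-4.8)^2 + 4.6^2) = sqrt(23.04 + 21.16) = sqrt(44.2) = 6.6483

|z| = 6.6483


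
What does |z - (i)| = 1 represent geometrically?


|z - z0| = r is a circle with center z0 and radius r.
Center = (0, 1), radius = 1

Circle with center (0, 1) and radius 1


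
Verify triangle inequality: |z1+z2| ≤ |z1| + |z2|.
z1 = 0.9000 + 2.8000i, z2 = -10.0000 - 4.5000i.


|z1| = sqrt(0.9^2 + 2.8^2) = sqrt(8.65) = 2.9411
|z2| = sqrt((-10)^2 + (-4.5)^2) = sqrt(120.25) = 10.9659
z1+z2 = -9.1000 - 1.7000i
|z1+z2| = sqrt(85.7) = 9.2574
|z1|+|z2| = 2.9411 + 10.9659 = 13.9070

|z1+z2| = 9.2574 ≤ |z1|+|z2| = 13.9070 (verified)


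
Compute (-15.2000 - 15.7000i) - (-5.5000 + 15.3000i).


Real: -15.2 + 5.5 = -9.7
Imag: -15.7 - 15.3 = -31

-9.7000 - 31.0000i


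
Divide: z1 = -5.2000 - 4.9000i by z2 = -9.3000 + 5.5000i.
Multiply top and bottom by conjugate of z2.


Conjugate of z2 = -9.3000 - 5.5000i
Numerator: (-5.2000 - 4.9000i)(-9.3000 - 5.5000i) = 21.4100 + 74.1700i
Denominator: (-9.3)^2 + 5.5^2 = 116.74
Result = (21.4100 + 74.1700i)/116.74

0.1834 + 0.6353i


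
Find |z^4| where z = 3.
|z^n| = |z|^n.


|z| = sqrt(9+0) = sqrt(9) = 3
|z^4| = |z|^4 = 3^4 = 81

|z^4| = 81


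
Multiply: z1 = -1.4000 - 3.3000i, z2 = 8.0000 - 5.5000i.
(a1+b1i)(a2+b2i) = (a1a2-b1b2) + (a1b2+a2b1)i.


Real = -1.4*8 - (-3.3)*(-5.5) = -11.2 - 18.15 = -29.35
Imag = -1.4*(-5.5) + 8*(-3.3) = 7.7 - (26.4) = -18.7

-29.3500 - 18.7000i


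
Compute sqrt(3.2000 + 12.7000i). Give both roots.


|z| = sqrt(10.24+161.29) = 13.0969
sqrt((|z|+a)/2) = sqrt((13.0969+3.2)/2) = sqrt(8.1485) = 2.8546
sqrt((|z|-a)/2) = sqrt((13.0969-3.2)/2) = sqrt(4.9485) = 2.2245

±(2.8546 + 2.2245i) i.e. 2.8546 + 2.2245i and -2.8546 - 2.2245i


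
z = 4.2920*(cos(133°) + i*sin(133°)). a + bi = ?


a = 4.2920*cos(133°) = 4.2920*(-0.682) = -2.9271
b = 4.2920*sin(133°) = 4.2920*0.73135 = 3.1390

-2.9271 + 3.1390i


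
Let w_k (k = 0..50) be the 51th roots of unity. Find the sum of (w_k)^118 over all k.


The roots are w_k = w^k with w = e^(2*pi*i/51), and (w^k)^118 = (w^118)^k.
So S = 1 + u + u^2 + ... + u^(50) with u = w^118.
118 = 2*51 + 16, so 118 is not a multiple of 51: u = (w^51)^2 * w^16 = w^16 ≠ 1 (w is a primitive 51th root), while u^51 = (w^51)^118 = 1.
Geometric series: S = (1 - u^51)/(1 - u) = (1 - 1)/(1 - u) = 0

S = 0


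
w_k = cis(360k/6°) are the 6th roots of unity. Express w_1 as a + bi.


Angle = 360*1/6 = 60°
a = cos(60°) = 0.5000
b = sin(60°) = 0.8660

0.5000 + 0.8660i


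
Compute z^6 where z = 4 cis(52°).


r^6 = 4^6 = 4096
n*theta = 6*52° = 312° = 312° (mod 360)
a = 4096*cos(312°) = 2740.7590
b = 4096*sin(312°) = -3043.9212

4096 cis(312°) = 2740.7590 - 3043.9212i


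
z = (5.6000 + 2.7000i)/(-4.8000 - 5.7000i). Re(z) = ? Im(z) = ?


Multiply by conjugate: (5.6000 + 2.7000i)(-4.8000 + 5.7000i) / ((-4.8)^2 + (-5.7)^2)
Numerator real = 5.6*(-4.8) + 2.7*(-5.7) = -42.27
Numerator imag = 2.7*(-4.8) - 5.6*(-5.7) = 18.96
Denominator = 55.53
Re(z) = -42.27/55.53 = -0.7612
Im(z) = 18.96/55.53 = 0.3414

Re(z) = -0.7612, Im(z) = 0.3414


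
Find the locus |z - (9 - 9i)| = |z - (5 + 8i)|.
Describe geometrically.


Equal distances means the locus is the perpendicular bisector of z1 and z2.
Midpoint = ((9+5)/2, (-9+8)/2) = (7.0000, -0.5000)

Perpendicular bisector through (7.0000, -0.5000)


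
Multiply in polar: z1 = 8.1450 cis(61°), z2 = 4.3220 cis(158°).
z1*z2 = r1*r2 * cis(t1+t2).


r = 8.1450 * 4.3220 = 35.2027
theta = 61° + 158° = 219° = 219° (mod 360)

35.2027 cis(219°)


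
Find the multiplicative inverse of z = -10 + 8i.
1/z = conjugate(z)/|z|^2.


|z|^2 = 100+64 = 164
1/z = (-10 - 8i)/164

1/z = -0.0610 - 0.0488i


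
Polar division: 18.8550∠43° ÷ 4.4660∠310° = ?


r = 18.8550 / 4.4660 = 4.2219
theta = 43° - 310° = -267° = 93° (mod 360)

4.2219 cis(93°)


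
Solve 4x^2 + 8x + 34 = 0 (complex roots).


disc = 8^2 - 4*4*34 = 64 - 544 = -480
sqrt(|disc|) = sqrt(480) = 21.9089
Real part = -8/(2*4) = -1.0000
Imag part = 21.9089/(2*4) = 2.7386

-1.0000 ± 2.7386i


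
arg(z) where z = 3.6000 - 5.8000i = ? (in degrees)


Re = 3.6, Im = -5.8
arg = atan2(-5.8, 3.6) = -58.1726 degrees

arg(z) = -58.1726 degrees


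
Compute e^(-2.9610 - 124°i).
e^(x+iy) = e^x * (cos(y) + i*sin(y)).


e^-2.9610 = 0.05177
cos(-124°) = -0.5592
sin(-124°) = -0.829
Real = 0.05177*(-0.5592) = -0.0289
Imag = 0.05177*(-0.829) = -0.0429

-0.0289 - 0.0429i


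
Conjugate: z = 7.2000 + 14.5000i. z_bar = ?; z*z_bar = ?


z_bar = 7.2000 - 14.5000i
z*z_bar = 7.2^2 + 14.5^2 = 51.84 + 210.25 = 262.09

z_bar = 7.2000 - 14.5000i, z*z_bar = 262.09


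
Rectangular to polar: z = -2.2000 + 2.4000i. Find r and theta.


r = sqrt(4.84+5.76) = sqrt(10.6) = 3.2558
theta = atan2(2.4, -2.2) = 132.5104 degrees

r = 3.2558, theta = 132.5104 degrees


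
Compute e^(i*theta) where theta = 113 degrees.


cos(113°) = -0.3907
sin(113°) = 0.9205

e^(i*113°) = -0.3907 + 0.9205i


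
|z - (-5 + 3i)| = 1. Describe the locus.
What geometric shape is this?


|z - z0| = r is a circle with center z0 and radius r.
Center = (-5, 3), radius = 1

Circle with center (-5, 3) and radius 1


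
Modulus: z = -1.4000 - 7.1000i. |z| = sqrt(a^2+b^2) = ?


|z| = sqrt((-1.4)^2 + (-7.1)^2) = sqrt(1.96 + 50.41) = sqrt(52.37) = 7.2367

|z| = 7.2367


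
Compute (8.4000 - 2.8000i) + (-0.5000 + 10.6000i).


Real: 8.4 - 0.5 = 7.9
Imag: -2.8 + 10.6 = 7.8

7.9000 + 7.8000i


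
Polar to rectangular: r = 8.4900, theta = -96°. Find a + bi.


a = 8.4900*cos(-96°) = 8.4900*(-0.104528) = -0.8874
b = 8.4900*sin(-96°) = 8.4900*(-0.99452) = -8.4435

-0.8874 - 8.4435i


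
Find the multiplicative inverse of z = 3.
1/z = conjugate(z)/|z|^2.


|z|^2 = 9+0 = 9
1/z = (3 - 0i)/9

1/z = 0.3333 + 0i


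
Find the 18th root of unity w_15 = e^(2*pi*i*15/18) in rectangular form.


Angle = 360*15/18 = 300°
a = cos(300°) = 0.5000
b = sin(300°) = -0.8660

0.5000 - 0.8660i


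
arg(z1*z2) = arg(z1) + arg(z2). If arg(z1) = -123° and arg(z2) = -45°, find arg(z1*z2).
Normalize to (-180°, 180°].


arg(z1*z2) = -123° - 45° = -168°
Normalized to (-180°, 180°]: -168°

-168°


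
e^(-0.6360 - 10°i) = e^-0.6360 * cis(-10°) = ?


e^-0.6360 = 0.5294
cos(-10°) = 0.9848
sin(-10°) = -0.1736
Real = 0.5294*0.9848 = 0.5214
Imag = 0.5294*(-0.1736) = -0.0919

0.5214 - 0.0919i


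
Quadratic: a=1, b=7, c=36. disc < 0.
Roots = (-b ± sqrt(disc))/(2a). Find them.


disc = 7^2 - 4*1*36 = 49 - 144 = -95
sqrt(|disc|) = sqrt(95) = 9.7468
Real part = -7/(2*1) = -3.5000
Imag part = 9.7468/(2*1) = 4.8734

-3.5000 ± 4.8734i


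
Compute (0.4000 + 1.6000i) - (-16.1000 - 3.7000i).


Real: 0.4 + 16.1 = 16.5
Imag: 1.6 + 3.7 = 5.3

16.5000 + 5.3000i


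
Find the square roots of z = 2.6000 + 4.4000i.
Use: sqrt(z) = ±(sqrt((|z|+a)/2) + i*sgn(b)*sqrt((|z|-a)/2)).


|z| = sqrt(6.76+19.36) = 5.1108
sqrt((|z|+a)/2) = sqrt((5.1108+2.6)/2) = sqrt(3.8554) = 1.9635
sqrt((|z|-a)/2) = sqrt((5.1108-2.6)/2) = sqrt(1.2554) = 1.1204

±(1.9635 + 1.1204i) i.e. 1.9635 + 1.1204i and -1.9635 - 1.1204i


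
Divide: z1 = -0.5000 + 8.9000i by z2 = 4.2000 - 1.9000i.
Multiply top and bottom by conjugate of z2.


Conjugate of z2 = 4.2000 + 1.9000i
Numerator: (-0.5000 + 8.9000i)(4.2000 + 1.9000i) = -19.0100 + 36.4300i
Denominator: 4.2^2 + (-1.9)^2 = 21.25
Result = (-19.0100 + 36.4300i)/21.25

-0.8946 + 1.7144i


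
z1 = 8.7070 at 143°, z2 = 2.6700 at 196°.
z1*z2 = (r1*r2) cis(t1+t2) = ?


r = 8.7070 * 2.6700 = 23.2477
theta = 143° + 196° = 339° = 339° (mod 360)

23.2477 cis(339°)


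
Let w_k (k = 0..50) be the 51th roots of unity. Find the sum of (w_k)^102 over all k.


The roots are w_k = w^k with w = e^(2*pi*i/51), and (w^k)^102 = (w^102)^k.
So S = 1 + u + u^2 + ... + u^(50) with u = w^102.
102 = 2*51 + 0, so 102 is a multiple of 51 and u = (w^51)^2 = 1.
Every one of the 51 terms equals 1: S = 51

S = 51


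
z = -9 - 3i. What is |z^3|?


|z| = sqrt(81+9) = sqrt(90) = 9.4868
|z^3| = |z|^3 = (sqrt(90))^3 = 90*sqrt(90)

|z^3| = 90*sqrt(90) ≈ 853.8150


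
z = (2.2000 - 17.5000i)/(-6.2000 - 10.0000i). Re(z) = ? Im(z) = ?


Multiply by conjugate: (2.2000 - 17.5000i)(-6.2000 + 10.0000i) / ((-6.2)^2 + (-10)^2)
Numerator real = 2.2*(-6.2) - (17.5)*(-10) = 161.36
Numerator imag = -17.5*(-6.2) - 2.2*(-10) = 130.5
Denominator = 138.44
Re(z) = 161.36/138.44 = 1.1656
Im(z) = 130.5/138.44 = 0.9426

Re(z) = 1.1656, Im(z) = 0.9426


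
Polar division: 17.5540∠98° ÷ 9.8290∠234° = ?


r = 17.5540 / 9.8290 = 1.7859
theta = 98° - 234° = -136° = 224° (mod 360)

1.7859 cis(224°)


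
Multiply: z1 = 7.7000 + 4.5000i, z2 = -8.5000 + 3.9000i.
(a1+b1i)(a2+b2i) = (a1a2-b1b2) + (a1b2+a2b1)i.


Real = 7.7*(-8.5) - 4.5*3.9 = -65.45 - 17.55 = -83
Imag = 7.7*3.9 - (8.5)*4.5 = 30.03 - (38.25) = -8.22

-83.0000 - 8.2200i


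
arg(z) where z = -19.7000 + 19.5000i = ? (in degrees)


Re = -19.7, Im = 19.5
arg = atan2(19.5, -19.7) = 135.2923 degrees

arg(z) = 135.2923 degrees


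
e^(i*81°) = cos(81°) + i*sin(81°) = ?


cos(81°) = 0.1564
sin(81°) = 0.9877

e^(i*81°) = 0.1564 + 0.9877i


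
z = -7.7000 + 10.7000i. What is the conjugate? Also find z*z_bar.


z_bar = -7.7000 - 10.7000i
z*z_bar = (-7.7)^2 + 10.7^2 = 59.29 + 114.49 = 173.78

z_bar = -7.7000 - 10.7000i, z*z_bar = 173.78


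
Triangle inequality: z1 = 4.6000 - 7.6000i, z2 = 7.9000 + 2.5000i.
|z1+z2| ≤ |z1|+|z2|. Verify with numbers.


|z1| = sqrt(4.6^2 + (-7.6)^2) = sqrt(78.92) = 8.8837
|z2| = sqrt(7.9^2 + 2.5^2) = sqrt(68.66) = 8.2861
z1+z2 = 12.5000 - 5.1000i
|z1+z2| = sqrt(182.26) = 13.5004
|z1|+|z2| = 8.8837 + 8.2861 = 17.1698

|z1+z2| = 13.5004 ≤ |z1|+|z2| = 17.1698 (verified)


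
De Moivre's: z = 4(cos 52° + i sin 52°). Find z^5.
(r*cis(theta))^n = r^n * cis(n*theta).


r^5 = 4^5 = 1024
n*theta = 5*52° = 260° = 260° (mod 360)
a = 1024*cos(260°) = -177.8157
b = 1024*sin(260°) = -1008.4431

1024 cis(260°) = -177.8157 - 1008.4431i


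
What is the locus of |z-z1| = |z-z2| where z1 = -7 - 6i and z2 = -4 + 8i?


Equal distances means the locus is the perpendicular bisector of z1 and z2.
Midpoint = ((-7+(-4))/2, (-6+8)/2) = (-5.5000, 1.0000)

Perpendicular bisector through (-5.5000, 1.0000)


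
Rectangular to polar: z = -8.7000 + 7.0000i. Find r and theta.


r = sqrt(75.69+49) = sqrt(124.69) = 11.1665
theta = atan2(7, -8.7) = 141.1799 degrees

r = 11.1665, theta = 141.1799 degrees


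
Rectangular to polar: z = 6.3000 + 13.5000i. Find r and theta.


r = sqrt(39.69+182.25) = sqrt(221.94) = 14.8977
theta = atan2(13.5, 6.3) = 64.9831 degrees

r = 14.8977, theta = 64.9831 degrees


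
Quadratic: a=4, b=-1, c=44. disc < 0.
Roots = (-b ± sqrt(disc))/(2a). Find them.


disc = (-1)^2 - 4*4*44 = 1 - 704 = -703
sqrt(|disc|) = sqrt(703) = 26.5141
Real part = 1/(2*4) = 0.1250
Imag part = 26.5141/(2*4) = 3.3143

0.1250 ± 3.3143i


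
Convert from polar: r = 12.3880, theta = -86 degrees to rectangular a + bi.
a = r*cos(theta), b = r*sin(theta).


a = 12.3880*cos(-86°) = 12.3880*0.069756 = 0.8641
b = 12.3880*sin(-86°) = 12.3880*(-0.99756) = -12.3578

0.8641 - 12.3578i


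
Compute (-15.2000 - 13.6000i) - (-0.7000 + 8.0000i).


Real: -15.2 + 0.7 = -14.5
Imag: -13.6 - 8 = -21.6

-14.5000 - 21.6000i


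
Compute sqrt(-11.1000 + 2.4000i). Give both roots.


|z| = sqrt(123.21+5.76) = 11.3565
sqrt((|z|+a)/2) = sqrt((11.3565+(-11.1))/2) = sqrt(0.1282) = 0.3581
sqrt((|z|-a)/2) = sqrt((11.3565-(-11.1))/2) = sqrt(11.2282) = 3.3509

±(0.3581 + 3.3509i) i.e. 0.3581 + 3.3509i and -0.3581 - 3.3509i


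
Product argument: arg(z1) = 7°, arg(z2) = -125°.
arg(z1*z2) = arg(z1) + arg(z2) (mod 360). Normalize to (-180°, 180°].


arg(z1*z2) = 7° - 125° = -118°
Normalized to (-180°, 180°]: -118°

-118°


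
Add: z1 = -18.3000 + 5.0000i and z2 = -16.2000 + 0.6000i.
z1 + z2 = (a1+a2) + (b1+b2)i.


Real: -18.3 - 16.2 = -34.5
Imag: 5 + 0.6 = 5.6

-34.5000 + 5.6000i


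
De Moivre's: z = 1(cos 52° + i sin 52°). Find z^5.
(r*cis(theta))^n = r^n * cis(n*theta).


r^5 = 1^5 = 1
n*theta = 5*52° = 260° = 260° (mod 360)
a = 1*cos(260°) = -0.1736
b = 1*sin(260°) = -0.9848

1 cis(260°) = -0.1736 - 0.9848i


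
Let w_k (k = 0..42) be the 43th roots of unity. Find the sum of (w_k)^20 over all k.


The roots are w_k = w^k with w = e^(2*pi*i/43), and (w^k)^20 = (w^20)^k.
So S = 1 + u + u^2 + ... + u^(42) with u = w^20.
20 = 0*43 + 20, so 20 is not a multiple of 43: u = w^20 ≠ 1 (w is a primitive 43th root), while u^43 = (w^43)^20 = 1.
Geometric series: S = (1 - u^43)/(1 - u) = (1 - 1)/(1 - u) = 0

S = 0


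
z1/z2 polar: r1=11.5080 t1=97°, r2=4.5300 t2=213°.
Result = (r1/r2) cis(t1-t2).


r = 11.5080 / 4.5300 = 2.5404
theta = 97° - 213° = -116° = 244° (mod 360)

2.5404 cis(244°)


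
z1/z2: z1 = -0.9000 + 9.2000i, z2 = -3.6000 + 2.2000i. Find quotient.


Conjugate of z2 = -3.6000 - 2.2000i
Numerator: (-0.9000 + 9.2000i)(-3.6000 - 2.2000i) = 23.4800 - 31.1400i
Denominator: (-3.6)^2 + 2.2^2 = 17.8
Result = (23.4800 - 31.1400i)/17.8

1.3191 - 1.7494i


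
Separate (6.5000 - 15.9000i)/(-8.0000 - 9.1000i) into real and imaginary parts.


Multiply by conjugate: (6.5000 - 15.9000i)(-8.0000 + 9.1000i) / ((-8)^2 + (-9.1)^2)
Numerator real = 6.5*(-8) - (15.9)*(-9.1) = 92.69
Numerator imag = -15.9*(-8) - 6.5*(-9.1) = 186.35
Denominator = 146.81
Re(z) = 92.69/146.81 = 0.6314
Im(z) = 186.35/146.81 = 1.2693

Re(z) = 0.6314, Im(z) = 1.2693


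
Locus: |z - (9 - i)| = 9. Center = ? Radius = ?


|z - z0| = r is a circle with center z0 and radius r.
Center = (9, -1), radius = 9

Circle with center (9, -1) and radius 9


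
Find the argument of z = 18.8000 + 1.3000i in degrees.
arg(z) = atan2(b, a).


Re = 18.8, Im = 1.3
arg = atan2(1.3, 18.8) = 3.9556 degrees

arg(z) = 3.9556 degrees


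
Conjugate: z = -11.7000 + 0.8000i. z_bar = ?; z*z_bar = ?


z_bar = -11.7000 - 0.8000i
z*z_bar = (-11.7)^2 + 0.8^2 = 136.89 + 0.64 = 137.53

z_bar = -11.7000 - 0.8000i, z*z_bar = 137.53


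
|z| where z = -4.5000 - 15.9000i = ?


|z| = sqrt((-4.5)^2 + (-15.9)^2) = sqrt(20.25 + 252.81) = sqrt(273.06) = 16.5245

|z| = 16.5245


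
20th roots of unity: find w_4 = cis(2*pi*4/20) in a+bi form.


Angle = 360*4/20 = 72°
a = cos(72°) = 0.3090
b = sin(72°) = 0.9511

0.3090 + 0.9511i


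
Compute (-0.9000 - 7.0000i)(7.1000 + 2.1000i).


Real = -0.9*7.1 - (-7)*2.1 = -6.39 - (-14.7) = 8.31
Imag = -0.9*2.1 + 7.1*(-7) = -1.89 - (49.7) = -51.59

8.3100 - 51.5900i


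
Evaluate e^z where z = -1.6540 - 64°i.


e^-1.6540 = 0.1913
cos(-64°) = 0.4384
sin(-64°) = -0.8988
Real = 0.1913*0.4384 = 0.0839
Imag = 0.1913*(-0.8988) = -0.1719

0.0839 - 0.1719i


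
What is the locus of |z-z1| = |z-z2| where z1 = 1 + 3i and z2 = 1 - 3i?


Equal distances means the locus is the perpendicular bisector of z1 and z2.
Midpoint = ((1+1)/2, (3+(-3))/2) = (1.0000, 0)

Perpendicular bisector through (1.0000, 0)


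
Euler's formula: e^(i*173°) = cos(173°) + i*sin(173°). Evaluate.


cos(173°) = -0.9925
sin(173°) = 0.1219

e^(i*173°) = -0.9925 + 0.1219i


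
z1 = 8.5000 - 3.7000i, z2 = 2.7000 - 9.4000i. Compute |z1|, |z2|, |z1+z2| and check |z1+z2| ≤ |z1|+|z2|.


|z1| = sqrt(8.5^2 + (-3.7)^2) = sqrt(85.94) = 9.2704
|z2| = sqrt(2.7^2 + (-9.4)^2) = sqrt(95.65) = 9.7801
z1+z2 = 11.2000 - 13.1000i
|z1+z2| = sqrt(297.05) = 17.2351
|z1|+|z2| = 9.2704 + 9.7801 = 19.0505

|z1+z2| = 17.2351 ≤ |z1|+|z2| = 19.0505 (verified)


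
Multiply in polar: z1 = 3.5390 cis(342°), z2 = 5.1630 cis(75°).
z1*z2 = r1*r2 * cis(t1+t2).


r = 3.5390 * 5.1630 = 18.2719
theta = 342° + 75° = 417° = 57° (mod 360)

18.2719 cis(57°)


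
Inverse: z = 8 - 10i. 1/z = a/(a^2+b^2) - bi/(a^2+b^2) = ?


|z|^2 = 64+100 = 164
1/z = (8 + 10i)/164

1/z = 0.0488 + 0.0610i


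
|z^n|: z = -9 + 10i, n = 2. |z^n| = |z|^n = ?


|z| = sqrt(81+100) = sqrt(181) = 13.4536
|z^2| = |z|^2 = (sqrt(181))^2 = 181

|z^2| = 181


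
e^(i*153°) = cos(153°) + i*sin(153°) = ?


cos(153°) = -0.8910
sin(153°) = 0.4540

e^(i*153°) = -0.8910 + 0.4540i


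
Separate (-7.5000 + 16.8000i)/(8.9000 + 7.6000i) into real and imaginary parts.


Multiply by conjugate: (-7.5000 + 16.8000i)(8.9000 - 7.6000i) / (8.9^2 + 7.6^2)
Numerator real = -7.5*8.9 + 16.8*7.6 = 60.93
Numerator imag = 16.8*8.9 - (-7.5)*7.6 = 206.52
Denominator = 136.97
Re(z) = 60.93/136.97 = 0.4448
Im(z) = 206.52/136.97 = 1.5078

Re(z) = 0.4448, Im(z) = 1.5078


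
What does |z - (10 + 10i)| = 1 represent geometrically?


|z - z0| = r is a circle with center z0 and radius r.
Center = (10, 10), radius = 1

Circle with center (10, 10) and radius 1


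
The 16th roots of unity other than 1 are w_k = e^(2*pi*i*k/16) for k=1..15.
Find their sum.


With w = e^(2*pi*i/16), all 16 of the 16th roots of unity w^0 = 1, w, ..., w^(15) sum to 0: 1 + w + ... + w^(15) = (1 - w^16)/(1 - w) = 0 since w^16 = 1, w ≠ 1.
Removing the root 1: w + w^2 + ... + w^(15) = 0 - 1 = -1

Sum = -1


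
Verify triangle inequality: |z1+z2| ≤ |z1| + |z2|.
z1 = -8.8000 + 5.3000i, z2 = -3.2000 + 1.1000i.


|z1| = sqrt((-8.8)^2 + 5.3^2) = sqrt(105.53) = 10.2728
|z2| = sqrt((-3.2)^2 + 1.1^2) = sqrt(11.45) = 3.3838
z1+z2 = -12.0000 + 6.4000i
|z1+z2| = sqrt(184.96) = 13.6000
|z1|+|z2| = 10.2728 + 3.3838 = 13.6566

|z1+z2| = 13.6000 ≤ |z1|+|z2| = 13.6566 (verified)


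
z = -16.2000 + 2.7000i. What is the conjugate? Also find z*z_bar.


z_bar = -16.2000 - 2.7000i
z*z_bar = (-16.2)^2 + 2.7^2 = 262.44 + 7.29 = 269.73

z_bar = -16.2000 - 2.7000i, z*z_bar = 269.73


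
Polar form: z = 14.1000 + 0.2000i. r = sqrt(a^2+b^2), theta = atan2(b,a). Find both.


r = sqrt(198.81+0.04) = sqrt(198.85) = 14.1014
theta = atan2(0.2, 14.1) = 0.8127 degrees

r = 14.1014, theta = 0.8127 degrees


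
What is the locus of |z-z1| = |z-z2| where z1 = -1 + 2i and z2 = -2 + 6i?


Equal distances means the locus is the perpendicular bisector of z1 and z2.
Midpoint = ((-1+(-2))/2, (2+6)/2) = (-1.5000, 4.0000)

Perpendicular bisector through (-1.5000, 4.0000)


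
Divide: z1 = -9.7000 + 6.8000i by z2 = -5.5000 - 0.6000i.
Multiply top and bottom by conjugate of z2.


Conjugate of z2 = -5.5000 + 0.6000i
Numerator: (-9.7000 + 6.8000i)(-5.5000 + 0.6000i) = 49.2700 - 43.2200i
Denominator: (-5.5)^2 + (-0.6)^2 = 30.61
Result = (49.2700 - 43.2200i)/30.61

1.6096 - 1.4120i


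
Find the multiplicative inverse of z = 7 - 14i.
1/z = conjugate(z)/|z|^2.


|z|^2 = 49+196 = 245
1/z = (7 + 14i)/245

1/z = 0.0286 + 0.0571i


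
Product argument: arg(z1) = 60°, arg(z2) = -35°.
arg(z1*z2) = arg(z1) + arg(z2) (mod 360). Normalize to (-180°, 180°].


arg(z1*z2) = 60° - 35° = 25°
Normalized to (-180°, 180°]: 25°

25°


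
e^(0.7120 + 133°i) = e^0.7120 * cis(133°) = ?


e^0.7120 = 2.03806
cos(133°) = -0.682
sin(133°) = 0.73135
Real = 2.03806*(-0.682) = -1.3900
Imag = 2.03806*0.73135 = 1.4905

-1.3900 + 1.4905i


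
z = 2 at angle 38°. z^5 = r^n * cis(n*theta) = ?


r^5 = 2^5 = 32
n*theta = 5*38° = 190° = 190° (mod 360)
a = 32*cos(190°) = -31.5138
b = 32*sin(190°) = -5.5567

32 cis(190°) = -31.5138 - 5.5567i


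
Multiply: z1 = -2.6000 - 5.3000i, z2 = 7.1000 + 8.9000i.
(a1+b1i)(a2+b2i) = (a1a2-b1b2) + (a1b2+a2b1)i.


Real = -2.6*7.1 - (-5.3)*8.9 = -18.46 - (-47.17) = 28.71
Imag = -2.6*8.9 + 7.1*(-5.3) = -23.14 - (37.63) = -60.77

28.7100 - 60.7700i


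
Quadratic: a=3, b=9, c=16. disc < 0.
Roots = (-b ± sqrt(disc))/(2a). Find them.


disc = 9^2 - 4*3*16 = 81 - 192 = -111
sqrt(|disc|) = sqrt(111) = 10.5357
Real part = -9/(2*3) = -1.5000
Imag part = 10.5357/(2*3) = 1.7559

-1.5000 ± 1.7559i


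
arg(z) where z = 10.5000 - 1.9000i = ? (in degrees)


Re = 10.5, Im = -1.9
arg = atan2(-1.9, 10.5) = -10.2568 degrees

arg(z) = -10.2568 degrees


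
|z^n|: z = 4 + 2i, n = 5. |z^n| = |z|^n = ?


|z| = sqrt(16+4) = sqrt(20) = 4.4721
|z^5| = |z|^5 = (sqrt(20))^5 = 20^2 * sqrt(20) = 400*sqrt(20)

|z^5| = 400*sqrt(20) ≈ 1788.8544


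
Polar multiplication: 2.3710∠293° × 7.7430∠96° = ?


r = 2.3710 * 7.7430 = 18.3587
theta = 293° + 96° = 389° = 29° (mod 360)

18.3587 cis(29°)


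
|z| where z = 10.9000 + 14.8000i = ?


|z| = sqrt(10.9^2 + 14.8^2) = sqrt(118.81 + 219.04) = sqrt(337.85) = 18.3807

|z| = 18.3807


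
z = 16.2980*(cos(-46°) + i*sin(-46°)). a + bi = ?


a = 16.2980*cos(-46°) = 16.2980*0.694658 = 11.3215
b = 16.2980*sin(-46°) = 16.2980*(-0.71934) = -11.7238

11.3215 - 11.7238i


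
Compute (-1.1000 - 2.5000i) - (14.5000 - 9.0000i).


Real: -1.1 - 14.5 = -15.6
Imag: -2.5 + 9 = 6.5

-15.6000 + 6.5000i


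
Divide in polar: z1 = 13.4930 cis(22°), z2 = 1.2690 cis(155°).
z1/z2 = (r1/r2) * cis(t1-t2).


r = 13.4930 / 1.2690 = 10.6328
theta = 22° - 155° = -133° = 227° (mod 360)

10.6328 cis(227°)


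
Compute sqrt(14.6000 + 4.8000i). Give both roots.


|z| = sqrt(213.16+23.04) = 15.3688
sqrt((|z|+a)/2) = sqrt((15.3688+14.6)/2) = sqrt(14.9844) = 3.8710
sqrt((|z|-a)/2) = sqrt((15.3688-14.6)/2) = sqrt(0.3844) = 0.6200

±(3.8710 + 0.6200i) i.e. 3.8710 + 0.6200i and -3.8710 - 0.6200i


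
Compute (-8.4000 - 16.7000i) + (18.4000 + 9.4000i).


Real: -8.4 + 18.4 = 10
Imag: -16.7 + 9.4 = -7.3

10.0000 - 7.3000i


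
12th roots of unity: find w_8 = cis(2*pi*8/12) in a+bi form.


Angle = 360*8/12 = 240°
a = cos(240°) = -0.5000
b = sin(240°) = -0.8660

-0.5000 - 0.8660i


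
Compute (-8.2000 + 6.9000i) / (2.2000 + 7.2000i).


Conjugate of z2 = 2.2000 - 7.2000i
Numerator: (-8.2000 + 6.9000i)(2.2000 - 7.2000i) = 31.6400 + 74.2200i
Denominator: 2.2^2 + 7.2^2 = 56.68
Result = (31.6400 + 74.2200i)/56.68

0.5582 + 1.3095i


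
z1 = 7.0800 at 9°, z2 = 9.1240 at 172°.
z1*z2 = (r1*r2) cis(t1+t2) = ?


r = 7.0800 * 9.1240 = 64.5979
theta = 9° + 172° = 181° = 181° (mod 360)

64.5979 cis(181°)


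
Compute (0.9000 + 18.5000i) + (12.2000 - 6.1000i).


Real: 0.9 + 12.2 = 13.1
Imag: 18.5 - 6.1 = 12.4

13.1000 + 12.4000i


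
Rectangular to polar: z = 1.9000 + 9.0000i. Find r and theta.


r = sqrt(3.61+81) = sqrt(84.61) = 9.1984
theta = atan2(9, 1.9) = 78.0793 degrees

r = 9.1984, theta = 78.0793 degrees


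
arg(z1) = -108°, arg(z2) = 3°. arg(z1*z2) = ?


arg(z1*z2) = -108° + 3° = -105°
Normalized to (-180°, 180°]: -105°

-105°


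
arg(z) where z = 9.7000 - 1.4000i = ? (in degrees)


Re = 9.7, Im = -1.4
arg = atan2(-1.4, 9.7) = -8.2128 degrees

arg(z) = -8.2128 degrees


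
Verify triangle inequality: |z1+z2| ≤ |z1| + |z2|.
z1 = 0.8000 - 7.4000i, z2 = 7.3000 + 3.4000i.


|z1| = sqrt(0.8^2 + (-7.4)^2) = sqrt(55.4) = 7.4431
|z2| = sqrt(7.3^2 + 3.4^2) = sqrt(64.85) = 8.0529
z1+z2 = 8.1000 - 4.0000i
|z1+z2| = sqrt(81.61) = 9.0338
|z1|+|z2| = 7.4431 + 8.0529 = 15.4960

|z1+z2| = 9.0338 ≤ |z1|+|z2| = 15.4960 (verified)


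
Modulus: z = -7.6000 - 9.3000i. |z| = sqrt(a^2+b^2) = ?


|z| = sqrt((-7.6)^2 + (-9.3)^2) = sqrt(57.76 + 86.49) = sqrt(144.25) = 12.0104

|z| = 12.0104


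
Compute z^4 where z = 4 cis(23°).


r^4 = 4^4 = 256
n*theta = 4*23° = 92° = 92° (mod 360)
a = 256*cos(92°) = -8.9343
b = 256*sin(92°) = 255.8441

256 cis(92°) = -8.9343 + 255.8441i


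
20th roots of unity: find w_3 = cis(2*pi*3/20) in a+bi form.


Angle = 360*3/20 = 54°
a = cos(54°) = 0.5878
b = sin(54°) = 0.8090

0.5878 + 0.8090i


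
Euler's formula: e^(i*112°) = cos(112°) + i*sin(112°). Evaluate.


cos(112°) = -0.3746
sin(112°) = 0.9272

e^(i*112°) = -0.3746 + 0.9272i


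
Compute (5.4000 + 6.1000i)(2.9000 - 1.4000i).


Real = 5.4*2.9 - 6.1*(-1.4) = 15.66 - (-8.54) = 24.2
Imag = 5.4*(-1.4) + 2.9*6.1 = -7.56 + 17.69 = 10.13

24.2000 + 10.1300i


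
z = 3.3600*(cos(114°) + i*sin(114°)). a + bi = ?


a = 3.3600*cos(114°) = 3.3600*(-0.40674) = -1.3666
b = 3.3600*sin(114°) = 3.3600*0.91355 = 3.0695

-1.3666 + 3.0695i


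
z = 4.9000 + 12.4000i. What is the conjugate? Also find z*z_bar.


z_bar = 4.9000 - 12.4000i
z*z_bar = 4.9^2 + 12.4^2 = 24.01 + 153.76 = 177.77

z_bar = 4.9000 - 12.4000i, z*z_bar = 177.77


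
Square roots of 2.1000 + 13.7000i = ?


|z| = sqrt(4.41+187.69) = 13.8600
sqrt((|z|+a)/2) = sqrt((13.8600+2.1)/2) = sqrt(7.9800) = 2.8249
sqrt((|z|-a)/2) = sqrt((13.8600-2.1)/2) = sqrt(5.8800) = 2.4249

±(2.8249 + 2.4249i) i.e. 2.8249 + 2.4249i and -2.8249 - 2.4249i


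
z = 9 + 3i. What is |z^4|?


|z| = sqrt(81+9) = sqrt(90) = 9.4868
|z^4| = |z|^4 = (sqrt(90))^4 = 90^2 = 8100

|z^4| = 8100


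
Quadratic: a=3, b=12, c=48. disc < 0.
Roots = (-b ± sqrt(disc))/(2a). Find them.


disc = 12^2 - 4*3*48 = 144 - 576 = -432
sqrt(|disc|) = sqrt(432) = 20.7846
Real part = -12/(2*3) = -2.0000
Imag part = 20.7846/(2*3) = 3.4641

-2.0000 ± 3.4641i


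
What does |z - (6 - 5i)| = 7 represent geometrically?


|z - z0| = r is a circle with center z0 and radius r.
Center = (6, -5), radius = 7

Circle with center (6, -5) and radius 7


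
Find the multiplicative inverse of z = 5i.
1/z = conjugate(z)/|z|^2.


|z|^2 = 0+25 = 25
1/z = (0 - 5i)/25

1/z = 0 - 0.2000i


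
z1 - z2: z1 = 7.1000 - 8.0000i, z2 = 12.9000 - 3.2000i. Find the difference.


Real: 7.1 - 12.9 = -5.8
Imag: -8 + 3.2 = -4.8

-5.8000 - 4.8000i


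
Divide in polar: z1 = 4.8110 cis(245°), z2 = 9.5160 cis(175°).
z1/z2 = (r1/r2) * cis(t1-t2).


r = 4.8110 / 9.5160 = 0.5056
theta = 245° - 175° = 70° = 70° (mod 360)

0.5056 cis(70°)


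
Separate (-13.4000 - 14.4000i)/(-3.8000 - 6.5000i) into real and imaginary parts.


Multiply by conjugate: (-13.4000 - 14.4000i)(-3.8000 + 6.5000i) / ((-3.8)^2 + (-6.5)^2)
Numerator real = -13.4*(-3.8) - (14.4)*(-6.5) = 144.52
Numerator imag = -14.4*(-3.8) - (-13.4)*(-6.5) = -32.38
Denominator = 56.69
Re(z) = 144.52/56.69 = 2.5493
Im(z) = -32.38/56.69 = -0.5712

Re(z) = 2.5493, Im(z) = -0.5712


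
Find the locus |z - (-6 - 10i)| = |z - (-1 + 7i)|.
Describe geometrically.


Equal distances means the locus is the perpendicular bisector of z1 and z2.
Midpoint = ((-6+(-1))/2, (-10+7)/2) = (-3.5000, -1.5000)

Perpendicular bisector through (-3.5000, -1.5000)


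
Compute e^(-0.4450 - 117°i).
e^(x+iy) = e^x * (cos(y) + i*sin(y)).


e^-0.4450 = 0.6408
cos(-117°) = -0.454
sin(-117°) = -0.891
Real = 0.6408*(-0.454) = -0.2909
Imag = 0.6408*(-0.891) = -0.5710

-0.2909 - 0.5710i


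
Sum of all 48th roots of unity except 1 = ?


With w = e^(2*pi*i/48), all 48 of the 48th roots of unity w^0 = 1, w, ..., w^(47) sum to 0: 1 + w + ... + w^(47) = (1 - w^48)/(1 - w) = 0 since w^48 = 1, w ≠ 1.
Removing the root 1: w + w^2 + ... + w^(47) = 0 - 1 = -1

Sum = -1


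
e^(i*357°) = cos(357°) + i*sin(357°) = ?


cos(357°) = 0.9986
sin(357°) = -0.0523

e^(i*357°) = 0.9986 - 0.0523i


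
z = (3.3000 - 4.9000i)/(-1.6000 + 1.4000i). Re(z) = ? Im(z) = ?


Multiply by conjugate: (3.3000 - 4.9000i)(-1.6000 - 1.4000i) / ((-1.6)^2 + 1.4^2)
Numerator real = 3.3*(-1.6) - (4.9)*1.4 = -12.14
Numerator imag = -4.9*(-1.6) - 3.3*1.4 = 3.22
Denominator = 4.52
Re(z) = -12.14/4.52 = -2.6858
Im(z) = 3.22/4.52 = 0.7124

Re(z) = -2.6858, Im(z) = 0.7124


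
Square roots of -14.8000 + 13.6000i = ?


|z| = sqrt(219.04+184.96) = 20.0998
sqrt((|z|+a)/2) = sqrt((20.0998+(-14.8))/2) = sqrt(2.6499) = 1.6278
sqrt((|z|-a)/2) = sqrt((20.0998-(-14.8))/2) = sqrt(17.4499) = 4.1773

±(1.6278 + 4.1773i) i.e. 1.6278 + 4.1773i and -1.6278 - 4.1773i


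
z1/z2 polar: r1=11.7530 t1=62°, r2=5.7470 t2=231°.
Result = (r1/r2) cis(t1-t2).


r = 11.7530 / 5.7470 = 2.0451
theta = 62° - 231° = -169° = 191° (mod 360)

2.0451 cis(191°)


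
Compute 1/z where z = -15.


|z|^2 = 225+0 = 225
1/z = (-15 - 0i)/225

1/z = -0.0667 + 0i


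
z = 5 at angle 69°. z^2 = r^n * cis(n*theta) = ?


r^2 = 5^2 = 25
n*theta = 2*69° = 138° = 138° (mod 360)
a = 25*cos(138°) = -18.5786
b = 25*sin(138°) = 16.7283

25 cis(138°) = -18.5786 + 16.7283i


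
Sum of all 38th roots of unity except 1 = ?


With w = e^(2*pi*i/38), all 38 of the 38th roots of unity w^0 = 1, w, ..., w^(37) sum to 0: 1 + w + ... + w^(37) = (1 - w^38)/(1 - w) = 0 since w^38 = 1, w ≠ 1.
Removing the root 1: w + w^2 + ... + w^(37) = 0 - 1 = -1

Sum = -1


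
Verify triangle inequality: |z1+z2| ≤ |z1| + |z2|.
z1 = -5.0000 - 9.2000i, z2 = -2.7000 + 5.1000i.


|z1| = sqrt((-5)^2 + (-9.2)^2) = sqrt(109.64) = 10.4709
|z2| = sqrt((-2.7)^2 + 5.1^2) = sqrt(33.3) = 5.7706
z1+z2 = -7.7000 - 4.1000i
|z1+z2| = sqrt(76.1) = 8.7235
|z1|+|z2| = 10.4709 + 5.7706 = 16.2415

|z1+z2| = 8.7235 ≤ |z1|+|z2| = 16.2415 (verified)


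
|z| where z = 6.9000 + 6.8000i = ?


|z| = sqrt(6.9^2 + 6.8^2) = sqrt(47.61 + 46.24) = sqrt(93.85) = 9.6876

|z| = 9.6876


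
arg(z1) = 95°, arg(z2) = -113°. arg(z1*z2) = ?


arg(z1*z2) = 95° - 113° = -18°
Normalized to (-180°, 180°]: -18°

-18°


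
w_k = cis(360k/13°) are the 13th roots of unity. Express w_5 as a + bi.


Angle = 360*5/13 = 138.4615°
a = cos(138.4615°) = -0.7485
b = sin(138.4615°) = 0.6631

-0.7485 + 0.6631i


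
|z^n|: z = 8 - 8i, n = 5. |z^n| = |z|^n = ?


|z| = sqrt(64+64) = sqrt(128) = 11.3137
|z^5| = |z|^5 = (sqrt(128))^5 = 128^2 * sqrt(128) = 16384*sqrt(128)

|z^5| = 16384*sqrt(128) ≈ 185363.8000


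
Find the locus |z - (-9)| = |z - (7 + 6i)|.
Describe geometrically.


Equal distances means the locus is the perpendicular bisector of z1 and z2.
Midpoint = ((-9+7)/2, (0+6)/2) = (-1.0000, 3.0000)

Perpendicular bisector through (-1.0000, 3.0000)


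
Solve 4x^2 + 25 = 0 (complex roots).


disc = 0^2 - 4*4*25 = 0 - 400 = -400
sqrt(|disc|) = sqrt(400) = 20.0000
Real part = 0/(2*4) = 0
Imag part = 20.0000/(2*4) = 2.5000

0 ± 2.5000i


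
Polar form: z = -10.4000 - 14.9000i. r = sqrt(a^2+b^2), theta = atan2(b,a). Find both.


r = sqrt(108.16+222.01) = sqrt(330.17) = 18.1706
theta = atan2(-14.9, -10.4) = -124.9145 degrees

r = 18.1706, theta = -124.9145 degrees


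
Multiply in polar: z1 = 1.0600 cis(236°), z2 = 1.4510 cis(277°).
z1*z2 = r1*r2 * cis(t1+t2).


r = 1.0600 * 1.4510 = 1.5381
theta = 236° + 277° = 513° = 153° (mod 360)

1.5381 cis(153°)


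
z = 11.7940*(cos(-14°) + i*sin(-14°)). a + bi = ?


a = 11.7940*cos(-14°) = 11.7940*0.9703 = 11.4437
b = 11.7940*sin(-14°) = 11.7940*(-0.24192) = -2.8532

11.4437 - 2.8532i


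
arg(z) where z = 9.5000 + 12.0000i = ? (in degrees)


Re = 9.5, Im = 12
arg = atan2(12, 9.5) = 51.6325 degrees

arg(z) = 51.6325 degrees


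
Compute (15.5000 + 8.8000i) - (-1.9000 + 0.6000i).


Real: 15.5 + 1.9 = 17.4
Imag: 8.8 - 0.6 = 8.2

17.4000 + 8.2000i


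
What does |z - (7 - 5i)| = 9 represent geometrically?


|z - z0| = r is a circle with center z0 and radius r.
Center = (7, -5), radius = 9

Circle with center (7, -5) and radius 9


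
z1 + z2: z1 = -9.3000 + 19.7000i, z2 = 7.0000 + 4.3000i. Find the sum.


Real: -9.3 + 7 = -2.3
Imag: 19.7 + 4.3 = 24

-2.3000 + 24.0000i


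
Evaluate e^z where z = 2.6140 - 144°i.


e^2.6140 = 13.6536
cos(-144°) = -0.80902
sin(-144°) = -0.58779
Real = 13.6536*(-0.80902) = -11.0460
Imag = 13.6536*(-0.58779) = -8.0254

-11.0460 - 8.0254i


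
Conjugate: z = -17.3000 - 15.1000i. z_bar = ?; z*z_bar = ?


z_bar = -17.3000 + 15.1000i
z*z_bar = (-17.3)^2 + (-15.1)^2 = 299.29 + 228.01 = 527.3

z_bar = -17.3000 + 15.1000i, z*z_bar = 527.3
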